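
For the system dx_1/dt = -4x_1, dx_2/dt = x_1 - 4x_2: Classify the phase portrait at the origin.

A = [[-4,0],[1,-4]]; det(A-λI) = λ^2 + 8λ + 16.
repeated λ = -4 with a single eigenvector.

stable improper node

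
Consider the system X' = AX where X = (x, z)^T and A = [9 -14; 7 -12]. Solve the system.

Coefficient matrix A = [[9, -14], [7, -12]].
Characteristic polynomial det(A - λI) = λ^2 + 3λ - 10 = 0.
Eigenvalues λ = -5, 2.
For λ=-5: (A-λI) row 1 is [14, -14], so an eigenvector is (-1, -1).
For λ=2: (A-λI) row 1 is [7, -14], so an eigenvector is (2, 1).
General solution: K_1e^(-5t)(-1,-1) + K_2e^(2t)(2,1).

x(t) = -K_1e^(-5t) + 2K_2e^(2t), z(t) = -K_1e^(-5t) + K_2e^(2t)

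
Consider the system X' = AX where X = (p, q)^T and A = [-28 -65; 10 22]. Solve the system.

Coefficient matrix A = [[-28, -65], [10, 22]].
Characteristic polynomial det(A - λI) = λ^2 + 6λ + 34 = 0.
Eigenvalues λ = -3 ± 5i (complex conjugate pair).
For λ=-3+5i: an eigenvector is (-2,1) - i(-3,1) = (-2 + 3i, 1 - i).
A real fundamental pair from Re and Im of e^((-3+5i)t)v: X_1 = e^(-3t)(cos(5t)·(-2,1) + sin(5t)·(-3,1)), X_2 = e^(-3t)(sin(5t)·(-2,1) - cos(5t)·(-3,1)).
General solution: c_1X_1 + c_2X_2.

p(t) = -3c_1e^(-3t)sin(5t) - 2c_1e^(-3t)cos(5t) - 2c_2e^(-3t)sin(5t) + 3c_2e^(-3t)cos(5t), q(t) = c_1e^(-3t)sin(5t) + c_1e^(-3t)cos(5t) + c_2e^(-3t)sin(5t) - c_2e^(-3t)cos(5t)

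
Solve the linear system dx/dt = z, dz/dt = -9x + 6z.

Coefficient matrix A = [[0, 1], [-9, 6]].
Characteristic polynomial det(A - λI) = λ^2 - 6λ + 9 = 0.
Single eigenvalue λ = 3 with algebraic multiplicity 2.
Eigenvector v = (-1,-3); generalized eigenvector w with (A-λI)w=v is (1,2).
General solution: e^(3t)[C_1·v + C_2·(t·v + w)].

x(t) = -C_1e^(3t) - C_2te^(3t) + C_2e^(3t), z(t) = -3C_1e^(3t) - 3C_2te^(3t) + 2C_2e^(3t)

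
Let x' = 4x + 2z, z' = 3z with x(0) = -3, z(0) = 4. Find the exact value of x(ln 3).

A = [[4,2],[0,3]]; eigenvalues λ = 3, 4.
Eigenvectors: (2,-1) for λ=3, (1,0) for λ=4.
From the initial condition, c_1 = -4, c_2 = 5.
x(ln 3) = (-4)(3^3)(2) + (5)(3^4)(1) = 189.

189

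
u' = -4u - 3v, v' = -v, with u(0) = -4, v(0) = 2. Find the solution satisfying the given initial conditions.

Coefficient matrix A = [[-4, -3], [0, -1]].
Characteristic polynomial det(A - λI) = λ^2 + 5λ + 4 = 0.
Eigenvalues λ = -1, -4.
For λ=-1: (A-λI) row 1 is [-3, -3], so an eigenvector is (1, -1).
For λ=-4: (A-λI) row 1 is [0, -3], so an eigenvector is (-1, 0).
General solution: K_1e^(-t)(1,-1) + K_2e^(-4t)(-1,0).
Applying u(0)=-4, v(0)=2 gives K_1=-2, K_2=2.

u(t) = -2e^(-t) - 2e^(-4t), v(t) = 2e^(-t)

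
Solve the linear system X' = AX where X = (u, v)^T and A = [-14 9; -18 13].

Coefficient matrix A = [[-14, 9], [-18, 13]].
Characteristic polynomial det(A - λI) = λ^2 + λ - 20 = 0.
Eigenvalues λ = -5, 4.
For λ=-5: (A-λI) row 1 is [-9, 9], so an eigenvector is (1, 1).
For λ=4: (A-λI) row 1 is [-18, 9], so an eigenvector is (1, 2).
General solution: K_1e^(-5t)(1,1) + K_2e^(4t)(1,2).

u(t) = K_1e^(-5t) + K_2e^(4t), v(t) = K_1e^(-5t) + 2K_2e^(4t)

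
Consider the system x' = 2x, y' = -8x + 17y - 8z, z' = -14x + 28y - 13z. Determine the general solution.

x(t) = c_1e^(2t), y(t) = 8c_1e^(2t) + c_2e^(t) - 4c_3e^(3t), z(t) = 14c_1e^(2t) + 2c_2e^(t) - 7c_3e^(3t)

Coefficient matrix A = [[2, 0, 0], [-8, 17, -8], [-14, 28, -13]].
det(A - λI) = 0 gives eigenvalues λ = 2, 1, 3.
For λ=2: eigenvector (1,8,14).
For λ=1: eigenvector (0,1,2).
For λ=3: eigenvector (0,-4,-7).
General solution: c_1e^(2t)(1,8,14) + c_2e^(t)(0,1,2) + c_3e^(3t)(0,-4,-7).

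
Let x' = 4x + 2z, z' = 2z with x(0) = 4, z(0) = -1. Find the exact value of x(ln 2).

52

A = [[4,2],[0,2]]; eigenvalues λ = 4, 2.
Eigenvectors: (1,0) for λ=4, (1,-1) for λ=2.
From the initial condition, c_1 = 3, c_2 = 1.
x(ln 2) = (3)(2^4)(1) + (1)(2^2)(1) = 52.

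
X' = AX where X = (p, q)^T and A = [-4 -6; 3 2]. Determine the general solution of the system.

p(t) = C_1e^(-t)sin(3t) + C_1e^(-t)cos(3t) + C_2e^(-t)sin(3t) - C_2e^(-t)cos(3t), q(t) = -C_1e^(-t)cos(3t) - C_2e^(-t)sin(3t)

Coefficient matrix A = [[-4, -6], [3, 2]].
Characteristic polynomial det(A - λI) = λ^2 + 2λ + 10 = 0.
Eigenvalues λ = -1 ± 3i (complex conjugate pair).
For λ=-1+3i: an eigenvector is (1,-1) - i(1,0) = (1 - i, -1).
A real fundamental pair from Re and Im of e^((-1+3i)t)v: X_1 = e^(-t)(cos(3t)·(1,-1) + sin(3t)·(1,0)), X_2 = e^(-t)(sin(3t)·(1,-1) - cos(3t)·(1,0)).
General solution: C_1X_1 + C_2X_2.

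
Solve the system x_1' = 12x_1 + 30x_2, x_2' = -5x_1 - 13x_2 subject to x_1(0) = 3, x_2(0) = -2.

x_1(t) = -3e^(2t) + 6e^(-3t), x_2(t) = e^(2t) - 3e^(-3t)

Coefficient matrix A = [[12, 30], [-5, -13]].
Characteristic polynomial det(A - λI) = λ^2 + λ - 6 = 0.
Eigenvalues λ = 2, -3.
For λ=2: (A-λI) row 1 is [10, 30], so an eigenvector is (-3, 1).
For λ=-3: (A-λI) row 1 is [15, 30], so an eigenvector is (2, -1).
General solution: K_1e^(2t)(-3,1) + K_2e^(-3t)(2,-1).
Applying x_1(0)=3, x_2(0)=-2 gives K_1=1, K_2=3.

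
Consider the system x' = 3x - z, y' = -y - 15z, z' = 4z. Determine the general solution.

Coefficient matrix A = [[3, 0, -1], [0, -1, -15], [0, 0, 4]].
det(A - λI) = 0 gives eigenvalues λ = 3, -1, 4.
For λ=3: eigenvector (1,0,0).
For λ=-1: eigenvector (0,1,0).
For λ=4: eigenvector (-1,-3,1).
General solution: c_1e^(3t)(1,0,0) + c_2e^(-t)(0,1,0) + c_3e^(4t)(-1,-3,1).

x(t) = c_1e^(3t) - c_3e^(4t), y(t) = c_2e^(-t) - 3c_3e^(4t), z(t) = c_3e^(4t)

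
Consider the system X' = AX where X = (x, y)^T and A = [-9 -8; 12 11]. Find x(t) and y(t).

Coefficient matrix A = [[-9, -8], [12, 11]].
Characteristic polynomial det(A - λI) = λ^2 - 2λ - 3 = 0.
Eigenvalues λ = -1, 3.
For λ=-1: (A-λI) row 1 is [-8, -8], so an eigenvector is (1, -1).
For λ=3: (A-λI) row 1 is [-12, -8], so an eigenvector is (2, -3).
General solution: c_1e^(-t)(1,-1) + c_2e^(3t)(2,-3).

x(t) = c_1e^(-t) + 2c_2e^(3t), y(t) = -c_1e^(-t) - 3c_2e^(3t)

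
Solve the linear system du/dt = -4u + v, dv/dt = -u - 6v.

Coefficient matrix A = [[-4, 1], [-1, -6]].
Characteristic polynomial det(A - λI) = λ^2 + 10λ + 25 = 0.
Single eigenvalue λ = -5 with algebraic multiplicity 2.
Eigenvector v = (-1,1); generalized eigenvector w with (A-λI)w=v is (1,-2).
General solution: e^(-5t)[K_1·v + K_2·(t·v + w)].

u(t) = -K_1e^(-5t) - K_2te^(-5t) + K_2e^(-5t), v(t) = K_1e^(-5t) + K_2te^(-5t) - 2K_2e^(-5t)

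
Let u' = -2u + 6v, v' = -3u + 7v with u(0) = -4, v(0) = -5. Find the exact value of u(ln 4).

-1528

A = [[-2,6],[-3,7]]; eigenvalues λ = 4, 1.
Eigenvectors: (-1,-1) for λ=4, (-2,-1) for λ=1.
From the initial condition, c_1 = 6, c_2 = -1.
u(ln 4) = (6)(4^4)(-1) + (-1)(4^1)(-2) = -1528.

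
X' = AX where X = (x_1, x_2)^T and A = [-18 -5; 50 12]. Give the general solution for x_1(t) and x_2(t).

x_1(t) = c_1e^(-3t)sin(5t) - c_2e^(-3t)cos(5t), x_2(t) = -3c_1e^(-3t)sin(5t) - c_1e^(-3t)cos(5t) - c_2e^(-3t)sin(5t) + 3c_2e^(-3t)cos(5t)

Coefficient matrix A = [[-18, -5], [50, 12]].
Characteristic polynomial det(A - λI) = λ^2 + 6λ + 34 = 0.
Eigenvalues λ = -3 ± 5i (complex conjugate pair).
For λ=-3+5i: an eigenvector is (0,-1) - i(1,-3) = (0 - i, -1 + 3i).
A real fundamental pair from Re and Im of e^((-3+5i)t)v: X_1 = e^(-3t)(cos(5t)·(0,-1) + sin(5t)·(1,-3)), X_2 = e^(-3t)(sin(5t)·(0,-1) - cos(5t)·(1,-3)).
General solution: c_1X_1 + c_2X_2.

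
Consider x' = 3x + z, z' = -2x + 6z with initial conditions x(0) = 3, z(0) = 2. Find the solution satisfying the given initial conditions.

x(t) = -e^(5t) + 4e^(4t), z(t) = -2e^(5t) + 4e^(4t)

Coefficient matrix A = [[3, 1], [-2, 6]].
Characteristic polynomial det(A - λI) = λ^2 - 9λ + 20 = 0.
Eigenvalues λ = 5, 4.
For λ=5: (A-λI) row 1 is [-2, 1], so an eigenvector is (1, 2).
For λ=4: (A-λI) row 1 is [-1, 1], so an eigenvector is (1, 1).
General solution: c_1e^(5t)(1,2) + c_2e^(4t)(1,1).
Applying x(0)=3, z(0)=2 gives c_1=-1, c_2=4.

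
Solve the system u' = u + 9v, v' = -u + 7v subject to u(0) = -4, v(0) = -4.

u(t) = -24te^(4t) - 4e^(4t), v(t) = -8te^(4t) - 4e^(4t)

Coefficient matrix A = [[1, 9], [-1, 7]].
Characteristic polynomial det(A - λI) = λ^2 - 8λ + 16 = 0.
Single eigenvalue λ = 4 with algebraic multiplicity 2.
Eigenvector v = (3,1); generalized eigenvector w with (A-λI)w=v is (-1,0).
General solution: e^(4t)[c_1·v + c_2·(t·v + w)].
Applying u(0)=-4, v(0)=-4 gives c_1=-4, c_2=-8.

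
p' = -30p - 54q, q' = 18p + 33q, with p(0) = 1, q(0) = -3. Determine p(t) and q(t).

Coefficient matrix A = [[-30, -54], [18, 33]].
Characteristic polynomial det(A - λI) = λ^2 - 3λ - 18 = 0.
Eigenvalues λ = 6, -3.
For λ=6: (A-λI) row 1 is [-36, -54], so an eigenvector is (-3, 2).
For λ=-3: (A-λI) row 1 is [-27, -54], so an eigenvector is (2, -1).
General solution: K_1e^(6t)(-3,2) + K_2e^(-3t)(2,-1).
Applying p(0)=1, q(0)=-3 gives K_1=-5, K_2=-7.

p(t) = 15e^(6t) - 14e^(-3t), q(t) = -10e^(6t) + 7e^(-3t)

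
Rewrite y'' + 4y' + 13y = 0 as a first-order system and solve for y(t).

y(t) = K_1e^(-2t)cos(3t) + K_2e^(-2t)sin(3t)

Let x_1 = y, x_2 = y'. Then x_1' = x_2 and x_2' = -13x_1 - 4x_2.
A = [[0,1],[-13,-4]]; det(A-λI) = λ^2 + 4λ + 13.
Eigenvalues λ = -2 ± 3i.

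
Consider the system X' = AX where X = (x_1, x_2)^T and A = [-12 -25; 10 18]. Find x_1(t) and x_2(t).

x_1(t) = -C_1e^(3t)sin(5t) + 2C_1e^(3t)cos(5t) + 2C_2e^(3t)sin(5t) + C_2e^(3t)cos(5t), x_2(t) = C_1e^(3t)sin(5t) - C_1e^(3t)cos(5t) - C_2e^(3t)sin(5t) - C_2e^(3t)cos(5t)

Coefficient matrix A = [[-12, -25], [10, 18]].
Characteristic polynomial det(A - λI) = λ^2 - 6λ + 34 = 0.
Eigenvalues λ = 3 ± 5i (complex conjugate pair).
For λ=3+5i: an eigenvector is (2,-1) - i(-1,1) = (2 + i, -1 - i).
A real fundamental pair from Re and Im of e^((3+5i)t)v: X_1 = e^(3t)(cos(5t)·(2,-1) + sin(5t)·(-1,1)), X_2 = e^(3t)(sin(5t)·(2,-1) - cos(5t)·(-1,1)).
General solution: C_1X_1 + C_2X_2.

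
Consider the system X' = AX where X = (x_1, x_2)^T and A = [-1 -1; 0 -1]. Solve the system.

Coefficient matrix A = [[-1, -1], [0, -1]].
Characteristic polynomial det(A - λI) = λ^2 + 2λ + 1 = 0.
Single eigenvalue λ = -1 with algebraic multiplicity 2.
Eigenvector v = (-1,0); generalized eigenvector w with (A-λI)w=v is (-1,1).
General solution: e^(-t)[C_1·v + C_2·(t·v + w)].

x_1(t) = -C_1e^(-t) - C_2te^(-t) - C_2e^(-t), x_2(t) = C_2e^(-t)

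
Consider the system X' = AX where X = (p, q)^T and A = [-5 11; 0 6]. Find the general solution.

p(t) = -c_1e^(6t) + c_2e^(-5t), q(t) = -c_1e^(6t)

Coefficient matrix A = [[-5, 11], [0, 6]].
Characteristic polynomial det(A - λI) = λ^2 - λ - 30 = 0.
Eigenvalues λ = 6, -5.
For λ=6: (A-λI) row 1 is [-11, 11], so an eigenvector is (-1, -1).
For λ=-5: (A-λI) row 1 is [0, 11], so an eigenvector is (1, 0).
General solution: c_1e^(6t)(-1,-1) + c_2e^(-5t)(1,0).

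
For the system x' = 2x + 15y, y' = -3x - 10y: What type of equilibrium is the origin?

A = [[2,15],[-3,-10]]; det(A-λI) = λ^2 + 8λ + 25.
λ = -4 ± 3i: negative real part.

stable spiral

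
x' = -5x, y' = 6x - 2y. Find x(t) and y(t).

x(t) = K_1e^(-5t), y(t) = -2K_1e^(-5t) + K_2e^(-2t)

Coefficient matrix A = [[-5, 0], [6, -2]].
Characteristic polynomial det(A - λI) = λ^2 + 7λ + 10 = 0.
Eigenvalues λ = -5, -2.
For λ=-5: (A-λI) row 2 is [6, 3], so an eigenvector is (1, -2).
For λ=-2: (A-λI) row 1 is [-3, 0], so an eigenvector is (0, 1).
General solution: K_1e^(-5t)(1,-2) + K_2e^(-2t)(0,1).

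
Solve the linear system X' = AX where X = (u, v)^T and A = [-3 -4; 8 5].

u(t) = C_1e^(t)sin(4t) - C_2e^(t)cos(4t), v(t) = -C_1e^(t)sin(4t) - C_1e^(t)cos(4t) - C_2e^(t)sin(4t) + C_2e^(t)cos(4t)

Coefficient matrix A = [[-3, -4], [8, 5]].
Characteristic polynomial det(A - λI) = λ^2 - 2λ + 17 = 0.
Eigenvalues λ = 1 ± 4i (complex conjugate pair).
For λ=1+4i: an eigenvector is (0,-1) - i(1,-1) = (0 - i, -1 + i).
A real fundamental pair from Re and Im of e^((1+4i)t)v: X_1 = e^(t)(cos(4t)·(0,-1) + sin(4t)·(1,-1)), X_2 = e^(t)(sin(4t)·(0,-1) - cos(4t)·(1,-1)).
General solution: C_1X_1 + C_2X_2.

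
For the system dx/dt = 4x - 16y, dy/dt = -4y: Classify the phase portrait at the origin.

saddle

A = [[4,-16],[0,-4]]; det(A-λI) = λ^2 - 16.
λ = -4, 4: opposite signs.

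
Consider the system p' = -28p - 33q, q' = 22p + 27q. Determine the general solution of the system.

p(t) = 3K_1e^(-6t) - K_2e^(5t), q(t) = -2K_1e^(-6t) + K_2e^(5t)

Coefficient matrix A = [[-28, -33], [22, 27]].
Characteristic polynomial det(A - λI) = λ^2 + λ - 30 = 0.
Eigenvalues λ = -6, 5.
For λ=-6: (A-λI) row 1 is [-22, -33], so an eigenvector is (3, -2).
For λ=5: (A-λI) row 1 is [-33, -33], so an eigenvector is (-1, 1).
General solution: K_1e^(-6t)(3,-2) + K_2e^(5t)(-1,1).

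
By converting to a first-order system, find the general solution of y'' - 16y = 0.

Let x_1 = y, x_2 = y'. Then x_1' = x_2 and x_2' = 16x_1.
A = [[0,1],[16,0]]; det(A-λI) = λ^2 - 16.
Eigenvalues λ = 4, -4 with eigenvectors (1,4), (1,-4).

y(t) = c_1e^(4t) + c_2e^(-4t)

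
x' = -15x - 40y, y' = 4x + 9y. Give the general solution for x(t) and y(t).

x(t) = 3K_1e^(-3t)sin(4t) - K_1e^(-3t)cos(4t) - K_2e^(-3t)sin(4t) - 3K_2e^(-3t)cos(4t), y(t) = -K_1e^(-3t)sin(4t) + K_2e^(-3t)cos(4t)

Coefficient matrix A = [[-15, -40], [4, 9]].
Characteristic polynomial det(A - λI) = λ^2 + 6λ + 25 = 0.
Eigenvalues λ = -3 ± 4i (complex conjugate pair).
For λ=-3+4i: an eigenvector is (-1,0) - i(3,-1) = (-1 - 3i, 0 + i).
A real fundamental pair from Re and Im of e^((-3+4i)t)v: X_1 = e^(-3t)(cos(4t)·(-1,0) + sin(4t)·(3,-1)), X_2 = e^(-3t)(sin(4t)·(-1,0) - cos(4t)·(3,-1)).
General solution: K_1X_1 + K_2X_2.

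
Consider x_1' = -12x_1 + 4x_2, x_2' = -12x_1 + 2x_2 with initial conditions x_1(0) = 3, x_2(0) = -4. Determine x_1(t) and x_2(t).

Coefficient matrix A = [[-12, 4], [-12, 2]].
Characteristic polynomial det(A - λI) = λ^2 + 10λ + 24 = 0.
Eigenvalues λ = -6, -4.
For λ=-6: (A-λI) row 1 is [-6, 4], so an eigenvector is (2, 3).
For λ=-4: (A-λI) row 1 is [-8, 4], so an eigenvector is (-1, -2).
General solution: c_1e^(-6t)(2,3) + c_2e^(-4t)(-1,-2).
Applying x_1(0)=3, x_2(0)=-4 gives c_1=10, c_2=17.

x_1(t) = -17e^(-4t) + 20e^(-6t), x_2(t) = -34e^(-4t) + 30e^(-6t)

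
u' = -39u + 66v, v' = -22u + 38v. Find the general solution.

u(t) = 2C_1e^(-6t) + 3C_2e^(5t), v(t) = C_1e^(-6t) + 2C_2e^(5t)

Coefficient matrix A = [[-39, 66], [-22, 38]].
Characteristic polynomial det(A - λI) = λ^2 + λ - 30 = 0.
Eigenvalues λ = -6, 5.
For λ=-6: (A-λI) row 1 is [-33, 66], so an eigenvector is (2, 1).
For λ=5: (A-λI) row 1 is [-44, 66], so an eigenvector is (3, 2).
General solution: C_1e^(-6t)(2,1) + C_2e^(5t)(3,2).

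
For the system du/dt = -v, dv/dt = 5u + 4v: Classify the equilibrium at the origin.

unstable spiral

A = [[0,-1],[5,4]]; det(A-λI) = λ^2 - 4λ + 5.
λ = 2 ± i: positive real part.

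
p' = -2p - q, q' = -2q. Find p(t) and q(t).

Coefficient matrix A = [[-2, -1], [0, -2]].
Characteristic polynomial det(A - λI) = λ^2 + 4λ + 4 = 0.
Single eigenvalue λ = -2 with algebraic multiplicity 2.
Eigenvector v = (-1,0); generalized eigenvector w with (A-λI)w=v is (2,1).
General solution: e^(-2t)[K_1·v + K_2·(t·v + w)].

p(t) = -K_1e^(-2t) - K_2te^(-2t) + 2K_2e^(-2t), q(t) = K_2e^(-2t)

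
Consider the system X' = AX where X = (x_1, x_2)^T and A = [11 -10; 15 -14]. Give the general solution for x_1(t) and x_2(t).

x_1(t) = 2K_1e^(-4t) + K_2e^(t), x_2(t) = 3K_1e^(-4t) + K_2e^(t)

Coefficient matrix A = [[11, -10], [15, -14]].
Characteristic polynomial det(A - λI) = λ^2 + 3λ - 4 = 0.
Eigenvalues λ = -4, 1.
For λ=-4: (A-λI) row 1 is [15, -10], so an eigenvector is (2, 3).
For λ=1: (A-λI) row 1 is [10, -10], so an eigenvector is (1, 1).
General solution: K_1e^(-4t)(2,3) + K_2e^(t)(1,1).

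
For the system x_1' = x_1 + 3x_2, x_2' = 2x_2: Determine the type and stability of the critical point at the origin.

A = [[1,3],[0,2]]; det(A-λI) = λ^2 - 3λ + 2.
λ = 2, 1: both positive.

unstable node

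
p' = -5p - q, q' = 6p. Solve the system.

Coefficient matrix A = [[-5, -1], [6, 0]].
Characteristic polynomial det(A - λI) = λ^2 + 5λ + 6 = 0.
Eigenvalues λ = -2, -3.
For λ=-2: (A-λI) row 1 is [-3, -1], so an eigenvector is (1, -3).
For λ=-3: (A-λI) row 1 is [-2, -1], so an eigenvector is (1, -2).
General solution: K_1e^(-2t)(1,-3) + K_2e^(-3t)(1,-2).

p(t) = K_1e^(-2t) + K_2e^(-3t), q(t) = -3K_1e^(-2t) - 2K_2e^(-3t)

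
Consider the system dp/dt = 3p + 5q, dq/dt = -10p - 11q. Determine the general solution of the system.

p(t) = -2c_1e^(-4t)sin(t) - c_1e^(-4t)cos(t) - c_2e^(-4t)sin(t) + 2c_2e^(-4t)cos(t), q(t) = 3c_1e^(-4t)sin(t) + c_1e^(-4t)cos(t) + c_2e^(-4t)sin(t) - 3c_2e^(-4t)cos(t)

Coefficient matrix A = [[3, 5], [-10, -11]].
Characteristic polynomial det(A - λI) = λ^2 + 8λ + 17 = 0.
Eigenvalues λ = -4 ± i (complex conjugate pair).
For λ=-4+i: an eigenvector is (-1,1) - i(-2,3) = (-1 + 2i, 1 - 3i).
A real fundamental pair from Re and Im of e^((-4+i)t)v: X_1 = e^(-4t)(cos(t)·(-1,1) + sin(t)·(-2,3)), X_2 = e^(-4t)(sin(t)·(-1,1) - cos(t)·(-2,3)).
General solution: c_1X_1 + c_2X_2.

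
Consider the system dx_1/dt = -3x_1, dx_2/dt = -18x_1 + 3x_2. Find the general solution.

x_1(t) = -K_1e^(-3t), x_2(t) = -3K_1e^(-3t) - K_2e^(3t)

Coefficient matrix A = [[-3, 0], [-18, 3]].
Characteristic polynomial det(A - λI) = λ^2 - 9 = 0.
Eigenvalues λ = -3, 3.
For λ=-3: (A-λI) row 2 is [-18, 6], so an eigenvector is (-1, -3).
For λ=3: (A-λI) row 1 is [-6, 0], so an eigenvector is (0, -1).
General solution: K_1e^(-3t)(-1,-3) + K_2e^(3t)(0,-1).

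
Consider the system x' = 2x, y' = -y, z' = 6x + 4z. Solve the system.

x(t) = K_3e^(2t), y(t) = K_2e^(-t), z(t) = K_1e^(4t) - 3K_3e^(2t)

Coefficient matrix A = [[2, 0, 0], [0, -1, 0], [6, 0, 4]].
det(A - λI) = 0 gives eigenvalues λ = 4, -1, 2.
For λ=4: eigenvector (0,0,1).
For λ=-1: eigenvector (0,1,0).
For λ=2: eigenvector (1,0,-3).
General solution: K_1e^(4t)(0,0,1) + K_2e^(-t)(0,1,0) + K_3e^(2t)(1,0,-3).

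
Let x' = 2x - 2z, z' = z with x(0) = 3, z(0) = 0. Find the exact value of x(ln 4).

A = [[2,-2],[0,1]]; eigenvalues λ = 1, 2.
Eigenvectors: (2,1) for λ=1, (1,0) for λ=2.
From the initial condition, c_1 = 0, c_2 = 3.
x(ln 4) = (0)(4^1)(2) + (3)(4^2)(1) = 48.

48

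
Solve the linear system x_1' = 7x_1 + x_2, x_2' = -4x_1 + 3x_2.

Coefficient matrix A = [[7, 1], [-4, 3]].
Characteristic polynomial det(A - λI) = λ^2 - 10λ + 25 = 0.
Single eigenvalue λ = 5 with algebraic multiplicity 2.
Eigenvector v = (-1,2); generalized eigenvector w with (A-λI)w=v is (0,-1).
General solution: e^(5t)[c_1·v + c_2·(t·v + w)].

x_1(t) = -c_1e^(5t) - c_2te^(5t), x_2(t) = 2c_1e^(5t) + 2c_2te^(5t) - c_2e^(5t)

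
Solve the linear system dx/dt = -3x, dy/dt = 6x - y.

x(t) = -C_1e^(-3t), y(t) = 3C_1e^(-3t) - C_2e^(-t)

Coefficient matrix A = [[-3, 0], [6, -1]].
Characteristic polynomial det(A - λI) = λ^2 + 4λ + 3 = 0.
Eigenvalues λ = -3, -1.
For λ=-3: (A-λI) row 2 is [6, 2], so an eigenvector is (-1, 3).
For λ=-1: (A-λI) row 1 is [-2, 0], so an eigenvector is (0, -1).
General solution: C_1e^(-3t)(-1,3) + C_2e^(-t)(0,-1).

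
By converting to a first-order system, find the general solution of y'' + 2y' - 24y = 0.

y(t) = K_1e^(4t) + K_2e^(-6t)

Let x_1 = y, x_2 = y'. Then x_1' = x_2 and x_2' = 24x_1 - 2x_2.
A = [[0,1],[24,-2]]; det(A-λI) = λ^2 + 2λ - 24.
Eigenvalues λ = 4, -6 with eigenvectors (1,4), (1,-6).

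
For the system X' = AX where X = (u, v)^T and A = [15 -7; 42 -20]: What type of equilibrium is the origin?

A = [[15,-7],[42,-20]]; det(A-λI) = λ^2 + 5λ - 6.
λ = 1, -6: opposite signs.

saddle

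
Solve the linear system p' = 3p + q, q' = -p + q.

Coefficient matrix A = [[3, 1], [-1, 1]].
Characteristic polynomial det(A - λI) = λ^2 - 4λ + 4 = 0.
Single eigenvalue λ = 2 with algebraic multiplicity 2.
Eigenvector v = (1,-1); generalized eigenvector w with (A-λI)w=v is (3,-2).
General solution: e^(2t)[K_1·v + K_2·(t·v + w)].

p(t) = K_1e^(2t) + K_2te^(2t) + 3K_2e^(2t), q(t) = -K_1e^(2t) - K_2te^(2t) - 2K_2e^(2t)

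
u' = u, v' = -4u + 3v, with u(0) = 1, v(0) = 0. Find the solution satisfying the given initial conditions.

u(t) = e^(t), v(t) = -2e^(3t) + 2e^(t)

Coefficient matrix A = [[1, 0], [-4, 3]].
Characteristic polynomial det(A - λI) = λ^2 - 4λ + 3 = 0.
Eigenvalues λ = 3, 1.
For λ=3: (A-λI) row 1 is [-2, 0], so an eigenvector is (0, 1).
For λ=1: (A-λI) row 2 is [-4, 2], so an eigenvector is (-1, -2).
General solution: C_1e^(3t)(0,1) + C_2e^(t)(-1,-2).
Applying u(0)=1, v(0)=0 gives C_1=-2, C_2=-1.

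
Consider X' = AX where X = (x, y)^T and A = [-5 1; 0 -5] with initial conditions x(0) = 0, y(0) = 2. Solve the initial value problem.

x(t) = 2te^(-5t), y(t) = 2e^(-5t)

Coefficient matrix A = [[-5, 1], [0, -5]].
Characteristic polynomial det(A - λI) = λ^2 + 10λ + 25 = 0.
Single eigenvalue λ = -5 with algebraic multiplicity 2.
Eigenvector v = (-1,0); generalized eigenvector w with (A-λI)w=v is (1,-1).
General solution: e^(-5t)[c_1·v + c_2·(t·v + w)].
Applying x(0)=0, y(0)=2 gives c_1=-2, c_2=-2.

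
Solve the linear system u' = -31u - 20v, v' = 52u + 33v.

u(t) = -c_1e^(t)sin(4t) + 2c_1e^(t)cos(4t) + 2c_2e^(t)sin(4t) + c_2e^(t)cos(4t), v(t) = 2c_1e^(t)sin(4t) - 3c_1e^(t)cos(4t) - 3c_2e^(t)sin(4t) - 2c_2e^(t)cos(4t)

Coefficient matrix A = [[-31, -20], [52, 33]].
Characteristic polynomial det(A - λI) = λ^2 - 2λ + 17 = 0.
Eigenvalues λ = 1 ± 4i (complex conjugate pair).
For λ=1+4i: an eigenvector is (2,-3) - i(-1,2) = (2 + i, -3 - 2i).
A real fundamental pair from Re and Im of e^((1+4i)t)v: X_1 = e^(t)(cos(4t)·(2,-3) + sin(4t)·(-1,2)), X_2 = e^(t)(sin(4t)·(2,-3) - cos(4t)·(-1,2)).
General solution: c_1X_1 + c_2X_2.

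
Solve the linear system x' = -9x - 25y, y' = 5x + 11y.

x(t) = 2c_1e^(t)sin(5t) - c_1e^(t)cos(5t) - c_2e^(t)sin(5t) - 2c_2e^(t)cos(5t), y(t) = -c_1e^(t)sin(5t) + c_2e^(t)cos(5t)

Coefficient matrix A = [[-9, -25], [5, 11]].
Characteristic polynomial det(A - λI) = λ^2 - 2λ + 26 = 0.
Eigenvalues λ = 1 ± 5i (complex conjugate pair).
For λ=1+5i: an eigenvector is (-1,0) - i(2,-1) = (-1 - 2i, 0 + i).
A real fundamental pair from Re and Im of e^((1+5i)t)v: X_1 = e^(t)(cos(5t)·(-1,0) + sin(5t)·(2,-1)), X_2 = e^(t)(sin(5t)·(-1,0) - cos(5t)·(2,-1)).
General solution: c_1X_1 + c_2X_2.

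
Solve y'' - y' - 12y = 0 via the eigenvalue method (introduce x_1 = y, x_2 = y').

y(t) = K_1e^(-3t) + K_2e^(4t)

Let x_1 = y, x_2 = y'. Then x_1' = x_2 and x_2' = 12x_1 + x_2.
A = [[0,1],[12,1]]; det(A-λI) = λ^2 - λ - 12.
Eigenvalues λ = -3, 4 with eigenvectors (1,-3), (1,4).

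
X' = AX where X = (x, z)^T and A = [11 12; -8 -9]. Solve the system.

x(t) = 3C_1e^(3t) - C_2e^(-t), z(t) = -2C_1e^(3t) + C_2e^(-t)

Coefficient matrix A = [[11, 12], [-8, -9]].
Characteristic polynomial det(A - λI) = λ^2 - 2λ - 3 = 0.
Eigenvalues λ = 3, -1.
For λ=3: (A-λI) row 1 is [8, 12], so an eigenvector is (3, -2).
For λ=-1: (A-λI) row 1 is [12, 12], so an eigenvector is (-1, 1).
General solution: C_1e^(3t)(3,-2) + C_2e^(-t)(-1,1).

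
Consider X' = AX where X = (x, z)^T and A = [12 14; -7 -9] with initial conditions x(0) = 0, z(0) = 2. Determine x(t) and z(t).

x(t) = 4e^(5t) - 4e^(-2t), z(t) = -2e^(5t) + 4e^(-2t)

Coefficient matrix A = [[12, 14], [-7, -9]].
Characteristic polynomial det(A - λI) = λ^2 - 3λ - 10 = 0.
Eigenvalues λ = 5, -2.
For λ=5: (A-λI) row 1 is [7, 14], so an eigenvector is (2, -1).
For λ=-2: (A-λI) row 1 is [14, 14], so an eigenvector is (1, -1).
General solution: C_1e^(5t)(2,-1) + C_2e^(-2t)(1,-1).
Applying x(0)=0, z(0)=2 gives C_1=2, C_2=-4.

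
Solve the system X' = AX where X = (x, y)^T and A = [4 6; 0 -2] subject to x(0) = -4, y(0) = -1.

x(t) = -5e^(4t) + e^(-2t), y(t) = -e^(-2t)

Coefficient matrix A = [[4, 6], [0, -2]].
Characteristic polynomial det(A - λI) = λ^2 - 2λ - 8 = 0.
Eigenvalues λ = 4, -2.
For λ=4: (A-λI) row 1 is [0, 6], so an eigenvector is (1, 0).
For λ=-2: (A-λI) row 1 is [6, 6], so an eigenvector is (1, -1).
General solution: C_1e^(4t)(1,0) + C_2e^(-2t)(1,-1).
Applying x(0)=-4, y(0)=-1 gives C_1=-5, C_2=1.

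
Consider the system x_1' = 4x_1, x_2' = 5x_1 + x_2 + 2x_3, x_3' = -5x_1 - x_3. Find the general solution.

Coefficient matrix A = [[4, 0, 0], [5, 1, 2], [-5, 0, -1]].
det(A - λI) = 0 gives eigenvalues λ = -1, 1, 4.
For λ=-1: eigenvector (0,-1,1).
For λ=1: eigenvector (0,1,0).
For λ=4: eigenvector (-1,-1,1).
General solution: c_1e^(-t)(0,-1,1) + c_2e^(t)(0,1,0) + c_3e^(4t)(-1,-1,1).

x_1(t) = -c_3e^(4t), x_2(t) = -c_1e^(-t) + c_2e^(t) - c_3e^(4t), x_3(t) = c_1e^(-t) + c_3e^(4t)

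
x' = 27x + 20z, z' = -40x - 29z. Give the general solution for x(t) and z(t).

x(t) = 2c_1e^(-t)sin(4t) + c_1e^(-t)cos(4t) + c_2e^(-t)sin(4t) - 2c_2e^(-t)cos(4t), z(t) = -3c_1e^(-t)sin(4t) - c_1e^(-t)cos(4t) - c_2e^(-t)sin(4t) + 3c_2e^(-t)cos(4t)

Coefficient matrix A = [[27, 20], [-40, -29]].
Characteristic polynomial det(A - λI) = λ^2 + 2λ + 17 = 0.
Eigenvalues λ = -1 ± 4i (complex conjugate pair).
For λ=-1+4i: an eigenvector is (1,-1) - i(2,-3) = (1 - 2i, -1 + 3i).
A real fundamental pair from Re and Im of e^((-1+4i)t)v: X_1 = e^(-t)(cos(4t)·(1,-1) + sin(4t)·(2,-3)), X_2 = e^(-t)(sin(4t)·(1,-1) - cos(4t)·(2,-3)).
General solution: c_1X_1 + c_2X_2.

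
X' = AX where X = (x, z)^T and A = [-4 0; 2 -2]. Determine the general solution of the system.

x(t) = c_2e^(-4t), z(t) = -c_1e^(-2t) - c_2e^(-4t)

Coefficient matrix A = [[-4, 0], [2, -2]].
Characteristic polynomial det(A - λI) = λ^2 + 6λ + 8 = 0.
Eigenvalues λ = -2, -4.
For λ=-2: (A-λI) row 1 is [-2, 0], so an eigenvector is (0, -1).
For λ=-4: (A-λI) row 2 is [2, 2], so an eigenvector is (1, -1).
General solution: c_1e^(-2t)(0,-1) + c_2e^(-4t)(1,-1).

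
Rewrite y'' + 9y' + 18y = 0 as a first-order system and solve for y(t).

Let x_1 = y, x_2 = y'. Then x_1' = x_2 and x_2' = -18x_1 - 9x_2.
A = [[0,1],[-18,-9]]; det(A-λI) = λ^2 + 9λ + 18.
Eigenvalues λ = -3, -6 with eigenvectors (1,-3), (1,-6).

y(t) = c_1e^(-3t) + c_2e^(-6t)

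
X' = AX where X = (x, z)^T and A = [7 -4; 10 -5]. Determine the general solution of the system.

Coefficient matrix A = [[7, -4], [10, -5]].
Characteristic polynomial det(A - λI) = λ^2 - 2λ + 5 = 0.
Eigenvalues λ = 1 ± 2i (complex conjugate pair).
For λ=1+2i: an eigenvector is (-1,-1) - i(-1,-2) = (-1 + i, -1 + 2i).
A real fundamental pair from Re and Im of e^((1+2i)t)v: X_1 = e^(t)(cos(2t)·(-1,-1) + sin(2t)·(-1,-2)), X_2 = e^(t)(sin(2t)·(-1,-1) - cos(2t)·(-1,-2)).
General solution: c_1X_1 + c_2X_2.

x(t) = -c_1e^(t)sin(2t) - c_1e^(t)cos(2t) - c_2e^(t)sin(2t) + c_2e^(t)cos(2t), z(t) = -2c_1e^(t)sin(2t) - c_1e^(t)cos(2t) - c_2e^(t)sin(2t) + 2c_2e^(t)cos(2t)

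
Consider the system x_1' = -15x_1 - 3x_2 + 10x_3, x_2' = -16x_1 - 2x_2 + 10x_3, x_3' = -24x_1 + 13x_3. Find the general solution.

x_1(t) = -3K_1e^(t) + 5K_2e^(-2t) - 2K_3e^(-3t), x_2(t) = -4K_1e^(t) + 5K_2e^(-2t) - 2K_3e^(-3t), x_3(t) = -6K_1e^(t) + 8K_2e^(-2t) - 3K_3e^(-3t)

Coefficient matrix A = [[-15, -3, 10], [-16, -2, 10], [-24, 0, 13]].
det(A - λI) = 0 gives eigenvalues λ = 1, -2, -3.
For λ=1: eigenvector (-3,-4,-6).
For λ=-2: eigenvector (5,5,8).
For λ=-3: eigenvector (-2,-2,-3).
General solution: K_1e^(t)(-3,-4,-6) + K_2e^(-2t)(5,5,8) + K_3e^(-3t)(-2,-2,-3).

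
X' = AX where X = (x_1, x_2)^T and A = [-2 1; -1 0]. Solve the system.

Coefficient matrix A = [[-2, 1], [-1, 0]].
Characteristic polynomial det(A - λI) = λ^2 + 2λ + 1 = 0.
Single eigenvalue λ = -1 with algebraic multiplicity 2.
Eigenvector v = (-1,-1); generalized eigenvector w with (A-λI)w=v is (3,2).
General solution: e^(-t)[K_1·v + K_2·(t·v + w)].

x_1(t) = -K_1e^(-t) - K_2te^(-t) + 3K_2e^(-t), x_2(t) = -K_1e^(-t) - K_2te^(-t) + 2K_2e^(-t)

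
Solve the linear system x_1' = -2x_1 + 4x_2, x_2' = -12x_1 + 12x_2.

x_1(t) = K_1e^(6t) - 2K_2e^(4t), x_2(t) = 2K_1e^(6t) - 3K_2e^(4t)

Coefficient matrix A = [[-2, 4], [-12, 12]].
Characteristic polynomial det(A - λI) = λ^2 - 10λ + 24 = 0.
Eigenvalues λ = 6, 4.
For λ=6: (A-λI) row 1 is [-8, 4], so an eigenvector is (1, 2).
For λ=4: (A-λI) row 1 is [-6, 4], so an eigenvector is (-2, -3).
General solution: K_1e^(6t)(1,2) + K_2e^(4t)(-2,-3).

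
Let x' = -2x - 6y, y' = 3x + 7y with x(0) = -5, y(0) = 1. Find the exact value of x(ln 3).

A = [[-2,-6],[3,7]]; eigenvalues λ = 4, 1.
Eigenvectors: (-1,1) for λ=4, (-2,1) for λ=1.
From the initial condition, c_1 = -3, c_2 = 4.
x(ln 3) = (-3)(3^4)(-1) + (4)(3^1)(-2) = 219.

219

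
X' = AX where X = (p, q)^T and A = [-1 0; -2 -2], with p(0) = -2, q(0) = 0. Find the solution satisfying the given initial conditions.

Coefficient matrix A = [[-1, 0], [-2, -2]].
Characteristic polynomial det(A - λI) = λ^2 + 3λ + 2 = 0.
Eigenvalues λ = -1, -2.
For λ=-1: (A-λI) row 2 is [-2, -1], so an eigenvector is (1, -2).
For λ=-2: (A-λI) row 1 is [1, 0], so an eigenvector is (0, -1).
General solution: c_1e^(-t)(1,-2) + c_2e^(-2t)(0,-1).
Applying p(0)=-2, q(0)=0 gives c_1=-2, c_2=4.

p(t) = -2e^(-t), q(t) = 4e^(-t) - 4e^(-2t)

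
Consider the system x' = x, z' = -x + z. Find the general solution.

x(t) = c_2e^(t), z(t) = -c_1e^(t) - c_2te^(t) - 3c_2e^(t)

Coefficient matrix A = [[1, 0], [-1, 1]].
Characteristic polynomial det(A - λI) = λ^2 - 2λ + 1 = 0.
Single eigenvalue λ = 1 with algebraic multiplicity 2.
Eigenvector v = (0,-1); generalized eigenvector w with (A-λI)w=v is (1,-3).
General solution: e^(t)[c_1·v + c_2·(t·v + w)].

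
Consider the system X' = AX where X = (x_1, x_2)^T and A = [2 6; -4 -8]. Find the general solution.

x_1(t) = 3c_1e^(-2t) - c_2e^(-4t), x_2(t) = -2c_1e^(-2t) + c_2e^(-4t)

Coefficient matrix A = [[2, 6], [-4, -8]].
Characteristic polynomial det(A - λI) = λ^2 + 6λ + 8 = 0.
Eigenvalues λ = -2, -4.
For λ=-2: (A-λI) row 1 is [4, 6], so an eigenvector is (3, -2).
For λ=-4: (A-λI) row 1 is [6, 6], so an eigenvector is (-1, 1).
General solution: c_1e^(-2t)(3,-2) + c_2e^(-4t)(-1,1).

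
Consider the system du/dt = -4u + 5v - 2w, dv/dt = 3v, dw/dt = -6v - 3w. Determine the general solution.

u(t) = K_1e^(-4t) - 2K_2e^(-3t) + K_3e^(3t), v(t) = K_3e^(3t), w(t) = K_2e^(-3t) - K_3e^(3t)

Coefficient matrix A = [[-4, 5, -2], [0, 3, 0], [0, -6, -3]].
det(A - λI) = 0 gives eigenvalues λ = -4, -3, 3.
For λ=-4: eigenvector (1,0,0).
For λ=-3: eigenvector (-2,0,1).
For λ=3: eigenvector (1,1,-1).
General solution: K_1e^(-4t)(1,0,0) + K_2e^(-3t)(-2,0,1) + K_3e^(3t)(1,1,-1).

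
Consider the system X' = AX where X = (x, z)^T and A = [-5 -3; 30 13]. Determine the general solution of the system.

Coefficient matrix A = [[-5, -3], [30, 13]].
Characteristic polynomial det(A - λI) = λ^2 - 8λ + 25 = 0.
Eigenvalues λ = 4 ± 3i (complex conjugate pair).
For λ=4+3i: an eigenvector is (0,1) - i(-1,3) = (0 + i, 1 - 3i).
A real fundamental pair from Re and Im of e^((4+3i)t)v: X_1 = e^(4t)(cos(3t)·(0,1) + sin(3t)·(-1,3)), X_2 = e^(4t)(sin(3t)·(0,1) - cos(3t)·(-1,3)).
General solution: K_1X_1 + K_2X_2.

x(t) = -K_1e^(4t)sin(3t) + K_2e^(4t)cos(3t), z(t) = 3K_1e^(4t)sin(3t) + K_1e^(4t)cos(3t) + K_2e^(4t)sin(3t) - 3K_2e^(4t)cos(3t)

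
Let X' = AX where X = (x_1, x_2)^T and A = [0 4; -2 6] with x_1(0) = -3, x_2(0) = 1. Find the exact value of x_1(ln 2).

A = [[0,4],[-2,6]]; eigenvalues λ = 2, 4.
Eigenvectors: (-2,-1) for λ=2, (1,1) for λ=4.
From the initial condition, c_1 = 4, c_2 = 5.
x_1(ln 2) = (4)(2^2)(-2) + (5)(2^4)(1) = 48.

48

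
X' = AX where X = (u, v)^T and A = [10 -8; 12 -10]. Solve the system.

u(t) = 2c_1e^(-2t) - c_2e^(2t), v(t) = 3c_1e^(-2t) - c_2e^(2t)

Coefficient matrix A = [[10, -8], [12, -10]].
Characteristic polynomial det(A - λI) = λ^2 - 4 = 0.
Eigenvalues λ = -2, 2.
For λ=-2: (A-λI) row 1 is [12, -8], so an eigenvector is (2, 3).
For λ=2: (A-λI) row 1 is [8, -8], so an eigenvector is (-1, -1).
General solution: c_1e^(-2t)(2,3) + c_2e^(2t)(-1,-1).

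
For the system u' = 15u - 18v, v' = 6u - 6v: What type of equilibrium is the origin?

A = [[15,-18],[6,-6]]; det(A-λI) = λ^2 - 9λ + 18.
λ = 6, 3: both positive.

unstable node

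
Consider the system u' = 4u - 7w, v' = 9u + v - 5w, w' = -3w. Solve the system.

Coefficient matrix A = [[4, 0, -7], [9, 1, -5], [0, 0, -3]].
det(A - λI) = 0 gives eigenvalues λ = 4, 1, -3.
For λ=4: eigenvector (1,3,0).
For λ=1: eigenvector (0,-1,0).
For λ=-3: eigenvector (1,-1,1).
General solution: C_1e^(4t)(1,3,0) + C_2e^(t)(0,-1,0) + C_3e^(-3t)(1,-1,1).

u(t) = C_1e^(4t) + C_3e^(-3t), v(t) = 3C_1e^(4t) - C_2e^(t) - C_3e^(-3t), w(t) = C_3e^(-3t)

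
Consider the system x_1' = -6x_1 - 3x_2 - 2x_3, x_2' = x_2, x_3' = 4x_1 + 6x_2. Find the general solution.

Coefficient matrix A = [[-6, -3, -2], [0, 1, 0], [4, 6, 0]].
det(A - λI) = 0 gives eigenvalues λ = -2, -4, 1.
For λ=-2: eigenvector (-1,0,2).
For λ=-4: eigenvector (-1,0,1).
For λ=1: eigenvector (-1,1,2).
General solution: c_1e^(-2t)(-1,0,2) + c_2e^(-4t)(-1,0,1) + c_3e^(t)(-1,1,2).

x_1(t) = -c_1e^(-2t) - c_2e^(-4t) - c_3e^(t), x_2(t) = c_3e^(t), x_3(t) = 2c_1e^(-2t) + c_2e^(-4t) + 2c_3e^(t)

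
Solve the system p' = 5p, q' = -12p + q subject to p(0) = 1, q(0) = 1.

p(t) = e^(5t), q(t) = -3e^(5t) + 4e^(t)

Coefficient matrix A = [[5, 0], [-12, 1]].
Characteristic polynomial det(A - λI) = λ^2 - 6λ + 5 = 0.
Eigenvalues λ = 1, 5.
For λ=1: (A-λI) row 1 is [4, 0], so an eigenvector is (0, -1).
For λ=5: (A-λI) row 2 is [-12, -4], so an eigenvector is (1, -3).
General solution: c_1e^(t)(0,-1) + c_2e^(5t)(1,-3).
Applying p(0)=1, q(0)=1 gives c_1=-4, c_2=1.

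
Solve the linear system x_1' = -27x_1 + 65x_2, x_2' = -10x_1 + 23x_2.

x_1(t) = -2K_1e^(-2t)sin(5t) + 3K_1e^(-2t)cos(5t) + 3K_2e^(-2t)sin(5t) + 2K_2e^(-2t)cos(5t), x_2(t) = -K_1e^(-2t)sin(5t) + K_1e^(-2t)cos(5t) + K_2e^(-2t)sin(5t) + K_2e^(-2t)cos(5t)

Coefficient matrix A = [[-27, 65], [-10, 23]].
Characteristic polynomial det(A - λI) = λ^2 + 4λ + 29 = 0.
Eigenvalues λ = -2 ± 5i (complex conjugate pair).
For λ=-2+5i: an eigenvector is (3,1) - i(-2,-1) = (3 + 2i, 1 + i).
A real fundamental pair from Re and Im of e^((-2+5i)t)v: X_1 = e^(-2t)(cos(5t)·(3,1) + sin(5t)·(-2,-1)), X_2 = e^(-2t)(sin(5t)·(3,1) - cos(5t)·(-2,-1)).
General solution: K_1X_1 + K_2X_2.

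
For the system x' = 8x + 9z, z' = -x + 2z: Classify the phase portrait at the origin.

unstable improper node

A = [[8,9],[-1,2]]; det(A-λI) = λ^2 - 10λ + 25.
repeated λ = 5 with a single eigenvector.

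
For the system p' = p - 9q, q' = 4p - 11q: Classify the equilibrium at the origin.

A = [[1,-9],[4,-11]]; det(A-λI) = λ^2 + 10λ + 25.
repeated λ = -5 with a single eigenvector.

stable improper node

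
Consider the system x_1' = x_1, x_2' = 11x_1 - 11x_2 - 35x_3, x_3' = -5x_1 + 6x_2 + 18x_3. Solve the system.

Coefficient matrix A = [[1, 0, 0], [11, -11, -35], [-5, 6, 18]].
det(A - λI) = 0 gives eigenvalues λ = 4, 3, 1.
For λ=4: eigenvector (0,-7,3).
For λ=3: eigenvector (0,5,-2).
For λ=1: eigenvector (1,-2,1).
General solution: C_1e^(4t)(0,-7,3) + C_2e^(3t)(0,5,-2) + C_3e^(t)(1,-2,1).

x_1(t) = C_3e^(t), x_2(t) = -7C_1e^(4t) + 5C_2e^(3t) - 2C_3e^(t), x_3(t) = 3C_1e^(4t) - 2C_2e^(3t) + C_3e^(t)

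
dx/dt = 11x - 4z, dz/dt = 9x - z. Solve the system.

Coefficient matrix A = [[11, -4], [9, -1]].
Characteristic polynomial det(A - λI) = λ^2 - 10λ + 25 = 0.
Single eigenvalue λ = 5 with algebraic multiplicity 2.
Eigenvector v = (-2,-3); generalized eigenvector w with (A-λI)w=v is (-1,-1).
General solution: e^(5t)[c_1·v + c_2·(t·v + w)].

x(t) = -2c_1e^(5t) - 2c_2te^(5t) - c_2e^(5t), z(t) = -3c_1e^(5t) - 3c_2te^(5t) - c_2e^(5t)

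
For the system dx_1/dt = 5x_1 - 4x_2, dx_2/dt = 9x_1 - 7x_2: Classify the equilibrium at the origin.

A = [[5,-4],[9,-7]]; det(A-λI) = λ^2 + 2λ + 1.
repeated λ = -1 with a single eigenvector.

stable improper node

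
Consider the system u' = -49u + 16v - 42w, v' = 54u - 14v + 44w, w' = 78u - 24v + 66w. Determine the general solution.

u(t) = 2c_1e^(-2t) + 4c_2e^(2t) + c_3e^(3t), v(t) = -2c_1e^(-2t) - 3c_2e^(2t) - 2c_3e^(3t), w(t) = -3c_1e^(-2t) - 6c_2e^(2t) - 2c_3e^(3t)

Coefficient matrix A = [[-49, 16, -42], [54, -14, 44], [78, -24, 66]].
det(A - λI) = 0 gives eigenvalues λ = -2, 2, 3.
For λ=-2: eigenvector (2,-2,-3).
For λ=2: eigenvector (4,-3,-6).
For λ=3: eigenvector (1,-2,-2).
General solution: c_1e^(-2t)(2,-2,-3) + c_2e^(2t)(4,-3,-6) + c_3e^(3t)(1,-2,-2).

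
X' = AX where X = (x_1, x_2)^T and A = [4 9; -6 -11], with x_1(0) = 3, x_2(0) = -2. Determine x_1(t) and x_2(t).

x_1(t) = 3e^(-2t), x_2(t) = -2e^(-2t)

Coefficient matrix A = [[4, 9], [-6, -11]].
Characteristic polynomial det(A - λI) = λ^2 + 7λ + 10 = 0.
Eigenvalues λ = -5, -2.
For λ=-5: (A-λI) row 1 is [9, 9], so an eigenvector is (1, -1).
For λ=-2: (A-λI) row 1 is [6, 9], so an eigenvector is (3, -2).
General solution: K_1e^(-5t)(1,-1) + K_2e^(-2t)(3,-2).
Applying x_1(0)=3, x_2(0)=-2 gives K_1=0, K_2=1.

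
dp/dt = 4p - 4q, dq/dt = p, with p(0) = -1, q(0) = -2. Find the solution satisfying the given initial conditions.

p(t) = 6te^(2t) - e^(2t), q(t) = 3te^(2t) - 2e^(2t)

Coefficient matrix A = [[4, -4], [1, 0]].
Characteristic polynomial det(A - λI) = λ^2 - 4λ + 4 = 0.
Single eigenvalue λ = 2 with algebraic multiplicity 2.
Eigenvector v = (2,1); generalized eigenvector w with (A-λI)w=v is (-3,-2).
General solution: e^(2t)[C_1·v + C_2·(t·v + w)].
Applying p(0)=-1, q(0)=-2 gives C_1=4, C_2=3.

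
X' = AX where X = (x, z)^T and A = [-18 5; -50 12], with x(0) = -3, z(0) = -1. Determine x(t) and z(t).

Coefficient matrix A = [[-18, 5], [-50, 12]].
Characteristic polynomial det(A - λI) = λ^2 + 6λ + 34 = 0.
Eigenvalues λ = -3 ± 5i (complex conjugate pair).
For λ=-3+5i: an eigenvector is (0,1) - i(1,3) = (0 - i, 1 - 3i).
A real fundamental pair from Re and Im of e^((-3+5i)t)v: X_1 = e^(-3t)(cos(5t)·(0,1) + sin(5t)·(1,3)), X_2 = e^(-3t)(sin(5t)·(0,1) - cos(5t)·(1,3)).
General solution: C_1X_1 + C_2X_2.
Applying x(0)=-3, z(0)=-1 gives C_1=8, C_2=3.

x(t) = 8e^(-3t)sin(5t) - 3e^(-3t)cos(5t), z(t) = 27e^(-3t)sin(5t) - e^(-3t)cos(5t)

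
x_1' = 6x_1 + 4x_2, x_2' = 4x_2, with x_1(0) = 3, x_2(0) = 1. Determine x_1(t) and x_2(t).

x_1(t) = 5e^(6t) - 2e^(4t), x_2(t) = e^(4t)

Coefficient matrix A = [[6, 4], [0, 4]].
Characteristic polynomial det(A - λI) = λ^2 - 10λ + 24 = 0.
Eigenvalues λ = 4, 6.
For λ=4: (A-λI) row 1 is [2, 4], so an eigenvector is (-2, 1).
For λ=6: (A-λI) row 1 is [0, 4], so an eigenvector is (1, 0).
General solution: K_1e^(4t)(-2,1) + K_2e^(6t)(1,0).
Applying x_1(0)=3, x_2(0)=1 gives K_1=1, K_2=5.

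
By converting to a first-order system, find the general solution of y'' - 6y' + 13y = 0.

y(t) = C_1e^(3t)cos(2t) + C_2e^(3t)sin(2t)

Let x_1 = y, x_2 = y'. Then x_1' = x_2 and x_2' = -13x_1 + 6x_2.
A = [[0,1],[-13,6]]; det(A-λI) = λ^2 - 6λ + 13.
Eigenvalues λ = 3 ± 2i.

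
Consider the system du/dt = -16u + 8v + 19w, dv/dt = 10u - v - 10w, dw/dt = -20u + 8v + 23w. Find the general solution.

u(t) = -3c_1e^(4t) + c_2e^(3t) - 2c_3e^(-t), v(t) = 2c_1e^(4t) + c_3e^(-t), w(t) = -4c_1e^(4t) + c_2e^(3t) - 2c_3e^(-t)

Coefficient matrix A = [[-16, 8, 19], [10, -1, -10], [-20, 8, 23]].
det(A - λI) = 0 gives eigenvalues λ = 4, 3, -1.
For λ=4: eigenvector (-3,2,-4).
For λ=3: eigenvector (1,0,1).
For λ=-1: eigenvector (-2,1,-2).
General solution: c_1e^(4t)(-3,2,-4) + c_2e^(3t)(1,0,1) + c_3e^(-t)(-2,1,-2).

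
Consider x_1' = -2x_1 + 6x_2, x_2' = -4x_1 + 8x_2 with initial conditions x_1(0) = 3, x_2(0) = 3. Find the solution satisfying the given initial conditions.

Coefficient matrix A = [[-2, 6], [-4, 8]].
Characteristic polynomial det(A - λI) = λ^2 - 6λ + 8 = 0.
Eigenvalues λ = 2, 4.
For λ=2: (A-λI) row 1 is [-4, 6], so an eigenvector is (-3, -2).
For λ=4: (A-λI) row 1 is [-6, 6], so an eigenvector is (-1, -1).
General solution: K_1e^(2t)(-3,-2) + K_2e^(4t)(-1,-1).
Applying x_1(0)=3, x_2(0)=3 gives K_1=0, K_2=-3.

x_1(t) = 3e^(4t), x_2(t) = 3e^(4t)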